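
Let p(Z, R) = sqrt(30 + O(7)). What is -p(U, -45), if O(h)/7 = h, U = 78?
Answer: -sqrt(79) ≈ -8.8882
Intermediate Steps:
O(h) = 7*h
p(Z, R) = sqrt(79) (p(Z, R) = sqrt(30 + 7*7) = sqrt(30 + 49) = sqrt(79))
-p(U, -45) = -sqrt(79)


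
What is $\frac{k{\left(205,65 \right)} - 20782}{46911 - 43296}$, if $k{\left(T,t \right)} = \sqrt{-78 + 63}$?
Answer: $- \frac{20782}{3615} + \frac{i \sqrt{15}}{3615} \approx -5.7488 + 0.0010714 i$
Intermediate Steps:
$k{\left(T,t \right)} = i \sqrt{15}$ ($k{\left(T,t \right)} = \sqrt{-15} = i \sqrt{15}$)
$\frac{k{\left(205,65 \right)} - 20782}{46911 - 43296} = \frac{i \sqrt{15} - 20782}{46911 - 43296} = \frac{-20782 + i \sqrt{15}}{3615} = \left(-20782 + i \sqrt{15}\right) \frac{1}{3615} = - \frac{20782}{3615} + \frac{i \sqrt{15}}{3615}$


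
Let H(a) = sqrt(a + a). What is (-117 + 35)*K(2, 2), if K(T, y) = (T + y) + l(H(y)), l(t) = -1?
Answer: -246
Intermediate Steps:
H(a) = sqrt(2)*sqrt(a) (H(a) = sqrt(2*a) = sqrt(2)*sqrt(a))
K(T, y) = -1 + T + y (K(T, y) = (T + y) - 1 = -1 + T + y)
(-117 + 35)*K(2, 2) = (-117 + 35)*(-1 + 2 + 2) = -82*3 = -246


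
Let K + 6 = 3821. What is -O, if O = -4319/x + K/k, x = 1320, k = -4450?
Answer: 485107/117480 ≈ 4.1293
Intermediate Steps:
K = 3815 (K = -6 + 3821 = 3815)
O = -485107/117480 (O = -4319/1320 + 3815/(-4450) = -4319*1/1320 + 3815*(-1/4450) = -4319/1320 - 763/890 = -485107/117480 ≈ -4.1293)
-O = -1*(-485107/117480) = 485107/117480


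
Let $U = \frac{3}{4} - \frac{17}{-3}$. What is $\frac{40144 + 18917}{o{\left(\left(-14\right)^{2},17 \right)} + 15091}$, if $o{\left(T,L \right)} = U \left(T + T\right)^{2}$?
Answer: $\frac{177183}{3003305} \approx 0.058996$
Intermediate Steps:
$U = \frac{77}{12}$ ($U = 3 \cdot \frac{1}{4} - - \frac{17}{3} = \frac{3}{4} + \frac{17}{3} = \frac{77}{12} \approx 6.4167$)
$o{\left(T,L \right)} = \frac{77 T^{2}}{3}$ ($o{\left(T,L \right)} = \frac{77 \left(T + T\right)^{2}}{12} = \frac{77 \left(2 T\right)^{2}}{12} = \frac{77 \cdot 4 T^{2}}{12} = \frac{77 T^{2}}{3}$)
$\frac{40144 + 18917}{o{\left(\left(-14\right)^{2},17 \right)} + 15091} = \frac{40144 + 18917}{\frac{77 \left(\left(-14\right)^{2}\right)^{2}}{3} + 15091} = \frac{59061}{\frac{77 \cdot 196^{2}}{3} + 15091} = \frac{59061}{\frac{77}{3} \cdot 38416 + 15091} = \frac{59061}{\frac{2958032}{3} + 15091} = \frac{59061}{\frac{3003305}{3}} = 59061 \cdot \frac{3}{3003305} = \frac{177183}{3003305}$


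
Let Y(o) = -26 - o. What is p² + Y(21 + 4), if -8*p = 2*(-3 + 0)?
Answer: -807/16 ≈ -50.438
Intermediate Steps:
p = ¾ (p = -(-3 + 0)/4 = -(-3)/4 = -⅛*(-6) = ¾ ≈ 0.75000)
p² + Y(21 + 4) = (¾)² + (-26 - (21 + 4)) = 9/16 + (-26 - 1*25) = 9/16 + (-26 - 25) = 9/16 - 51 = -807/16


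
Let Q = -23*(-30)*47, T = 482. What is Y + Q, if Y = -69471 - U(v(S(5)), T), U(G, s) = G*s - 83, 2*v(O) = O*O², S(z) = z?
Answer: -67083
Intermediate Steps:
v(O) = O³/2 (v(O) = (O*O²)/2 = O³/2)
U(G, s) = -83 + G*s
Y = -99513 (Y = -69471 - (-83 + ((½)*5³)*482) = -69471 - (-83 + ((½)*125)*482) = -69471 - (-83 + (125/2)*482) = -69471 - (-83 + 30125) = -69471 - 1*30042 = -69471 - 30042 = -99513)
Q = 32430 (Q = 690*47 = 32430)
Y + Q = -99513 + 32430 = -67083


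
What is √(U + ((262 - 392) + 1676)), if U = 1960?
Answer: √3506 ≈ 59.211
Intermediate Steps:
√(U + ((262 - 392) + 1676)) = √(1960 + ((262 - 392) + 1676)) = √(1960 + (-130 + 1676)) = √(1960 + 1546) = √3506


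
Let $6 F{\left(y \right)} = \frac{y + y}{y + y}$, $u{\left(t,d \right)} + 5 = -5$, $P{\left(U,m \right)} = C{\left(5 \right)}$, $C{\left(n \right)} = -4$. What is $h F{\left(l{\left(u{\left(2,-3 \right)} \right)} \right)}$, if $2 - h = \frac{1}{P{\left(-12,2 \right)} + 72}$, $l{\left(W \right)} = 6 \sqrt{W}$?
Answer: $\frac{45}{136} \approx 0.33088$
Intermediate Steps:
$P{\left(U,m \right)} = -4$
$u{\left(t,d \right)} = -10$ ($u{\left(t,d \right)} = -5 - 5 = -10$)
$F{\left(y \right)} = \frac{1}{6}$ ($F{\left(y \right)} = \frac{\left(y + y\right) \frac{1}{y + y}}{6} = \frac{2 y \frac{1}{2 y}}{6} = \frac{1}{6} \cdot 1 = \frac{1}{6}$)
$h = \frac{135}{68}$ ($h = 2 - \frac{1}{-4 + 72} = 2 - \frac{1}{68} = \frac{135}{68} \approx 1.9853$)
$h F{\left(l{\left(u{\left(2,-3 \right)} \right)} \right)} = \frac{135}{68} \cdot \frac{1}{6} = \frac{45}{136}$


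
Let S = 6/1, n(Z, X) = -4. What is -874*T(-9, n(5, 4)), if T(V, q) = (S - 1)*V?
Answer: 39330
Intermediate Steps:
S = 6 (S = 6*1 = 6)
T(V, q) = 5*V (T(V, q) = (6 - 1)*V = 5*V)
-874*T(-9, n(5, 4)) = -4370*(-9) = -874*(-45) = 39330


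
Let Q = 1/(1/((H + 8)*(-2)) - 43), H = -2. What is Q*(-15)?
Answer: 180/517 ≈ 0.34816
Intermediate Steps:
Q = -12/517 (Q = 1/(1/((-2 + 8)*(-2)) - 43) = 1/(1/(6*(-2)) - 43) = 1/(1/(-12) - 43) = 1/(-1/12 - 43) = 1/(-517/12) = -12/517 ≈ -0.023211)
Q*(-15) = -12/517*(-15) = 180/517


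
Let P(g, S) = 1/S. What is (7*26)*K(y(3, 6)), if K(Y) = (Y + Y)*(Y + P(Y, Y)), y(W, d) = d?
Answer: 13468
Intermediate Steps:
P(g, S) = 1/S
K(Y) = 2*Y*(Y + 1/Y) (K(Y) = (Y + Y)*(Y + 1/Y) = (2*Y)*(Y + 1/Y) = 2*Y*(Y + 1/Y))
(7*26)*K(y(3, 6)) = (7*26)*(2 + 2*6²) = 182*(2 + 2*36) = 182*(2 + 72) = 182*74 = 13468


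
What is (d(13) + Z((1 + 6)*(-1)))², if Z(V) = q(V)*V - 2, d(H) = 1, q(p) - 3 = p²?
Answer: 133225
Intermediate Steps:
q(p) = 3 + p²
Z(V) = -2 + V*(3 + V²) (Z(V) = (3 + V²)*V - 2 = V*(3 + V²) - 2 = -2 + V*(3 + V²))
(d(13) + Z((1 + 6)*(-1)))² = (1 + (-2 + ((1 + 6)*(-1))*(3 + ((1 + 6)*(-1))²)))² = (1 + (-2 + (7*(-1))*(3 + (7*(-1))²)))² = (1 + (-2 - 7*(3 + (-7)²)))² = (1 + (-2 - 7*(3 + 49)))² = (1 + (-2 - 7*52))² = (1 + (-2 - 364))² = (1 - 366)² = (-365)² = 133225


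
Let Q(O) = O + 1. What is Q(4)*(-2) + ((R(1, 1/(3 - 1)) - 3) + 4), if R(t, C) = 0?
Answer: -9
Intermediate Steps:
Q(O) = 1 + O
Q(4)*(-2) + ((R(1, 1/(3 - 1)) - 3) + 4) = (1 + 4)*(-2) + ((0 - 3) + 4) = 5*(-2) + (-3 + 4) = -10 + 1 = -9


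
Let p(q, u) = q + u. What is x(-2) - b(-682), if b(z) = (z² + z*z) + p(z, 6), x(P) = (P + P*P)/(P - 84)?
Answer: -39971597/43 ≈ -9.2957e+5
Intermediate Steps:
x(P) = (P + P²)/(-84 + P)
b(z) = 6 + z + 2*z² (b(z) = (z² + z*z) + (z + 6) = (z² + z²) + (6 + z) = 2*z² + (6 + z) = 6 + z + 2*z²)
x(-2) - b(-682) = -2*(1 - 2)/(-84 - 2) - (6 - 682 + 2*(-682)²) = -2*(-1)/(-86) - (6 - 682 + 2*465124) = -2*(-1/86)*(-1) - (6 - 682 + 930248) = -1/43 - 1*929572 = -1/43 - 929572 = -39971597/43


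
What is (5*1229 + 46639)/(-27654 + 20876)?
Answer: -26392/3389 ≈ -7.7875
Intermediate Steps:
(5*1229 + 46639)/(-27654 + 20876) = (6145 + 46639)/(-6778) = 52784*(-1/6778) = -26392/3389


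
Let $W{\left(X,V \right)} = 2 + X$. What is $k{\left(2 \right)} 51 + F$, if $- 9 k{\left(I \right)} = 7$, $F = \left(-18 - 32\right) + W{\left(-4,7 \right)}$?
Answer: $- \frac{275}{3} \approx -91.667$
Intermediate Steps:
$F = -52$ ($F = \left(-18 - 32\right) + \left(2 - 4\right) = -50 - 2 = -52$)
$k{\left(I \right)} = - \frac{7}{9}$ ($k{\left(I \right)} = \left(- \frac{1}{9}\right) 7 = - \frac{7}{9}$)
$k{\left(2 \right)} 51 + F = \left(- \frac{7}{9}\right) 51 - 52 = - \frac{119}{3} - 52 = - \frac{275}{3}$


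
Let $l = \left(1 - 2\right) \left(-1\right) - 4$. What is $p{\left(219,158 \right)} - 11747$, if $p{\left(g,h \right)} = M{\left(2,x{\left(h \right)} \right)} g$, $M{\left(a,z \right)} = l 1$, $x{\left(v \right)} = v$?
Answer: $-12404$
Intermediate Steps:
$l = -3$ ($l = \left(-1\right) \left(-1\right) - 4 = 1 - 4 = -3$)
$M{\left(a,z \right)} = -3$ ($M{\left(a,z \right)} = \left(-3\right) 1 = -3$)
$p{\left(g,h \right)} = - 3 g$
$p{\left(219,158 \right)} - 11747 = \left(-3\right) 219 - 11747 = -657 - 11747 = -12404$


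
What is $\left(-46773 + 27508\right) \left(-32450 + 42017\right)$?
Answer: $-184308255$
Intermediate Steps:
$\left(-46773 + 27508\right) \left(-32450 + 42017\right) = \left(-19265\right) 9567 = -184308255$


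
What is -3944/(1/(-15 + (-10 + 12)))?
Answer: 51272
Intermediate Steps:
-3944/(1/(-15 + (-10 + 12))) = -3944/(1/(-15 + 2)) = -3944/(1/(-13)) = -3944/(-1/13) = -3944*(-13) = -986*(-52) = 51272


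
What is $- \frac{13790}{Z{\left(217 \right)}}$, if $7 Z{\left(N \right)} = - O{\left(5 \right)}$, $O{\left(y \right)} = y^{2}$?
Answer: $\frac{19306}{5} \approx 3861.2$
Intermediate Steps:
$Z{\left(N \right)} = - \frac{25}{7}$ ($Z{\left(N \right)} = \frac{\left(-1\right) 5^{2}}{7} = \frac{\left(-1\right) 25}{7} = \frac{1}{7} \left(-25\right) = - \frac{25}{7}$)
$- \frac{13790}{Z{\left(217 \right)}} = - \frac{13790}{- \frac{25}{7}} = \left(-13790\right) \left(- \frac{7}{25}\right) = \frac{19306}{5}$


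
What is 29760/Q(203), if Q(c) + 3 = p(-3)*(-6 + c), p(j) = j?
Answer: -4960/99 ≈ -50.101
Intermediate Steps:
Q(c) = 15 - 3*c (Q(c) = -3 - 3*(-6 + c) = -3 + (18 - 3*c) = 15 - 3*c)
29760/Q(203) = 29760/(15 - 3*203) = 29760/(15 - 609) = 29760/(-594) = 29760*(-1/594) = -4960/99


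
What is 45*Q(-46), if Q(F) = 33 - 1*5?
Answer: 1260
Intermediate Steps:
Q(F) = 28 (Q(F) = 33 - 5 = 28)
45*Q(-46) = 45*28 = 1260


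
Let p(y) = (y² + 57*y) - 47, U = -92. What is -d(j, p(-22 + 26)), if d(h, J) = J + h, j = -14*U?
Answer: -1485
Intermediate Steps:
j = 1288 (j = -14*(-92) = 1288)
p(y) = -47 + y² + 57*y
-d(j, p(-22 + 26)) = -((-47 + (-22 + 26)² + 57*(-22 + 26)) + 1288) = -((-47 + 4² + 57*4) + 1288) = -((-47 + 16 + 228) + 1288) = -(197 + 1288) = -1*1485 = -1485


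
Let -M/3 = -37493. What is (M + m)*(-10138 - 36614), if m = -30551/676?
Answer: -888349397064/169 ≈ -5.2565e+9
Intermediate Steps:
m = -30551/676 (m = -30551*1/676 = -30551/676 ≈ -45.194)
M = 112479 (M = -3*(-37493) = 112479)
(M + m)*(-10138 - 36614) = (112479 - 30551/676)*(-10138 - 36614) = (76005253/676)*(-46752) = -888349397064/169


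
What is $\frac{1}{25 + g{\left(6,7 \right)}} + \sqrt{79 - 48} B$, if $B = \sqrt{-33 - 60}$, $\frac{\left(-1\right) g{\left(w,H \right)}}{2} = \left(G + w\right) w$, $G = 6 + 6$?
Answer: $- \frac{1}{191} + 31 i \sqrt{3} \approx -0.0052356 + 53.694 i$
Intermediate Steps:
$G = 12$
$g{\left(w,H \right)} = - 2 w \left(12 + w\right)$ ($g{\left(w,H \right)} = - 2 \left(12 + w\right) w = - 2 w \left(12 + w\right)$)
$B = i \sqrt{93}$ ($B = \sqrt{-93} = i \sqrt{93} \approx 9.6436 i$)
$\frac{1}{25 + g{\left(6,7 \right)}} + \sqrt{79 - 48} B = \frac{1}{25 - 12 \left(12 + 6\right)} + \sqrt{79 - 48} i \sqrt{93} = \frac{1}{25 - 12 \cdot 18} + \sqrt{31} i \sqrt{93} = \frac{1}{25 - 216} + 31 i \sqrt{3} = \frac{1}{-191} + 31 i \sqrt{3} = - \frac{1}{191} + 31 i \sqrt{3}$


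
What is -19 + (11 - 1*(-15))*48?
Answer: 1229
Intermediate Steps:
-19 + (11 - 1*(-15))*48 = -19 + (11 + 15)*48 = -19 + 26*48 = -19 + 1248 = 1229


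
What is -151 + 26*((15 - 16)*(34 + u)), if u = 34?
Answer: -1919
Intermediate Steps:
-151 + 26*((15 - 16)*(34 + u)) = -151 + 26*((15 - 16)*(34 + 34)) = -151 + 26*(-1*68) = -151 + 26*(-68) = -151 - 1768 = -1919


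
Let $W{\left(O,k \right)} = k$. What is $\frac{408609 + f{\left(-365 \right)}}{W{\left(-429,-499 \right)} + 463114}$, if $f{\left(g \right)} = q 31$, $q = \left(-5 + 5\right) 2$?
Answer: $\frac{136203}{154205} \approx 0.88326$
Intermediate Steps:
$q = 0$ ($q = 0 \cdot 2 = 0$)
$f{\left(g \right)} = 0$ ($f{\left(g \right)} = 0 \cdot 31 = 0$)
$\frac{408609 + f{\left(-365 \right)}}{W{\left(-429,-499 \right)} + 463114} = \frac{408609 + 0}{-499 + 463114} = \frac{408609}{462615} = 408609 \cdot \frac{1}{462615} = \frac{136203}{154205}$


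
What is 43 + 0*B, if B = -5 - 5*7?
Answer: 43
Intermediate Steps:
B = -40 (B = -5 - 35 = -40)
43 + 0*B = 43 + 0*(-40) = 43 + 0 = 43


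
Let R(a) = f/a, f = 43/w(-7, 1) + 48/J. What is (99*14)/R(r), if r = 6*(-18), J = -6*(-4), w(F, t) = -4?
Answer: 85536/5 ≈ 17107.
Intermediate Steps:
J = 24
f = -35/4 (f = 43/(-4) + 48/24 = 43*(-1/4) + 48*(1/24) = -43/4 + 2 = -35/4 ≈ -8.7500)
r = -108
R(a) = -35/(4*a)
(99*14)/R(r) = (99*14)/((-35/4/(-108))) = 1386/((-35/4*(-1/108))) = 1386/(35/432) = 1386*(432/35) = 85536/5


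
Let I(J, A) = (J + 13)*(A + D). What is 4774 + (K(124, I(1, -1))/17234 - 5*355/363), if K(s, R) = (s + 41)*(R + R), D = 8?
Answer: 2131929727/446853 ≈ 4771.0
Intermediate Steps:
I(J, A) = (8 + A)*(13 + J) (I(J, A) = (J + 13)*(A + 8) = (13 + J)*(8 + A) = (8 + A)*(13 + J))
K(s, R) = 2*R*(41 + s) (K(s, R) = (41 + s)*(2*R) = 2*R*(41 + s))
4774 + (K(124, I(1, -1))/17234 - 5*355/363) = 4774 + ((2*(104 + 8*1 + 13*(-1) - 1*1)*(41 + 124))/17234 - 5*355/363) = 4774 + ((2*(104 + 8 - 13 - 1)*165)*(1/17234) - 1775*1/363) = 4774 + ((2*98*165)*(1/17234) - 1775/363) = 4774 + (32340*(1/17234) - 1775/363) = 4774 + (2310/1231 - 1775/363) = 4774 - 1346495/446853 = 2131929727/446853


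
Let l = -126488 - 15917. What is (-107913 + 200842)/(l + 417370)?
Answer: 92929/274965 ≈ 0.33797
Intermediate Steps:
l = -142405
(-107913 + 200842)/(l + 417370) = (-107913 + 200842)/(-142405 + 417370) = 92929/274965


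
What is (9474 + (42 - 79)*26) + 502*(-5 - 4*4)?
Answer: -2030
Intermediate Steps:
(9474 + (42 - 79)*26) + 502*(-5 - 4*4) = (9474 - 37*26) + 502*(-5 - 16) = (9474 - 962) + 502*(-21) = 8512 - 10542 = -2030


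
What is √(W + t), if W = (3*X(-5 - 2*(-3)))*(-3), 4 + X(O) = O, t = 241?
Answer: 2*√67 ≈ 16.371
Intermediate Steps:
X(O) = -4 + O
W = 27 (W = (3*(-4 + (-5 - 2*(-3))))*(-3) = (3*(-4 + (-5 + 6)))*(-3) = (3*(-4 + 1))*(-3) = (3*(-3))*(-3) = -9*(-3) = 27)
√(W + t) = √(27 + 241) = √268 = 2*√67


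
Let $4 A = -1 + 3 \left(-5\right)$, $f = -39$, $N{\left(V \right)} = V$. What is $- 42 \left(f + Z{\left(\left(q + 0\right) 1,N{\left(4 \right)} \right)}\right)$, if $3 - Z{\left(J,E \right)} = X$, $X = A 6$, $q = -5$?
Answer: $504$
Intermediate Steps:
$A = -4$ ($A = \frac{-1 + 3 \left(-5\right)}{4} = \frac{-1 - 15}{4} = \frac{1}{4} \left(-16\right) = -4$)
$X = -24$ ($X = \left(-4\right) 6 = -24$)
$Z{\left(J,E \right)} = 27$ ($Z{\left(J,E \right)} = 3 - -24 = 3 + 24 = 27$)
$- 42 \left(f + Z{\left(\left(q + 0\right) 1,N{\left(4 \right)} \right)}\right) = - 42 \left(-39 + 27\right) = \left(-42\right) \left(-12\right) = 504$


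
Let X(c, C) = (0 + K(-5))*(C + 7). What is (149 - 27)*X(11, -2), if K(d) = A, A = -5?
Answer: -3050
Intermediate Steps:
K(d) = -5
X(c, C) = -35 - 5*C (X(c, C) = (0 - 5)*(C + 7) = -5*(7 + C) = -35 - 5*C)
(149 - 27)*X(11, -2) = (149 - 27)*(-35 - 5*(-2)) = 122*(-35 + 10) = 122*(-25) = -3050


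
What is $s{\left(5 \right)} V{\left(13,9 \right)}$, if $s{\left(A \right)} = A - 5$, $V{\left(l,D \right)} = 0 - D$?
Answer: $0$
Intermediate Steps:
$V{\left(l,D \right)} = - D$
$s{\left(A \right)} = -5 + A$
$s{\left(5 \right)} V{\left(13,9 \right)} = \left(-5 + 5\right) \left(\left(-1\right) 9\right) = 0 \left(-9\right) = 0$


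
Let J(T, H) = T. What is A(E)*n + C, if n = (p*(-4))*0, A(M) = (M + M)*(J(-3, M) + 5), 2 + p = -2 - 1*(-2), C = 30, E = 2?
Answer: 30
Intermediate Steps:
p = -2 (p = -2 + (-2 - 1*(-2)) = -2 + (-2 + 2) = -2 + 0 = -2)
A(M) = 4*M (A(M) = (M + M)*(-3 + 5) = (2*M)*2 = 4*M)
n = 0 (n = -2*(-4)*0 = 8*0 = 0)
A(E)*n + C = (4*2)*0 + 30 = 8*0 + 30 = 0 + 30 = 30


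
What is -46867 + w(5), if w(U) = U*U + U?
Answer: -46837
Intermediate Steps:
w(U) = U + U² (w(U) = U² + U = U + U²)
-46867 + w(5) = -46867 + 5*(1 + 5) = -46867 + 5*6 = -46867 + 30 = -46837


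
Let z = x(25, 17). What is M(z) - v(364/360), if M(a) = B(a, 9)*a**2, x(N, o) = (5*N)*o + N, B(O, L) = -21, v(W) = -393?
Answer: -97072107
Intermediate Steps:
x(N, o) = N + 5*N*o (x(N, o) = 5*N*o + N = N + 5*N*o)
z = 2150 (z = 25*(1 + 5*17) = 25*(1 + 85) = 25*86 = 2150)
M(a) = -21*a**2
M(z) - v(364/360) = -21*2150**2 - 1*(-393) = -21*4622500 + 393 = -97072500 + 393 = -97072107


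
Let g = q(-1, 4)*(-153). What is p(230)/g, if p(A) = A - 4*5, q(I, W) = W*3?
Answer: -35/306 ≈ -0.11438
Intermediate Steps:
q(I, W) = 3*W
p(A) = -20 + A (p(A) = A - 4*5 = A - 20 = -20 + A)
g = -1836 (g = (3*4)*(-153) = 12*(-153) = -1836)
p(230)/g = (-20 + 230)/(-1836) = 210*(-1/1836) = -35/306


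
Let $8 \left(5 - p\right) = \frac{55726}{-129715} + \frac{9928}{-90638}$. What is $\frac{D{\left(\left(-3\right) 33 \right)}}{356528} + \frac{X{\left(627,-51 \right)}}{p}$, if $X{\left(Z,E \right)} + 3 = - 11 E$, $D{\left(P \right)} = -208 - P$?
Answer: $\frac{150902158451796607}{1370398837265776} \approx 110.12$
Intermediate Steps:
$X{\left(Z,E \right)} = -3 - 11 E$
$p = \frac{119155757627}{23514216340}$ ($p = 5 - \frac{\frac{55726}{-129715} + \frac{9928}{-90638}}{8} = 5 - \frac{55726 \left(- \frac{1}{129715}\right) + 9928 \left(- \frac{1}{90638}\right)}{8} = 5 - \frac{- \frac{55726}{129715} - \frac{4964}{45319}}{8} = 5 - - \frac{1584675927}{23514216340} = 5 + \frac{1584675927}{23514216340} = \frac{119155757627}{23514216340} \approx 5.0674$)
$\frac{D{\left(\left(-3\right) 33 \right)}}{356528} + \frac{X{\left(627,-51 \right)}}{p} = \frac{-208 - \left(-3\right) 33}{356528} + \frac{-3 - -561}{\frac{119155757627}{23514216340}} = \left(-208 - -99\right) \frac{1}{356528} + \left(-3 + 561\right) \frac{23514216340}{119155757627} = \left(-208 + 99\right) \frac{1}{356528} + 558 \cdot \frac{23514216340}{119155757627} = \left(-109\right) \frac{1}{356528} + \frac{423255894120}{3843734117} = - \frac{109}{356528} + \frac{423255894120}{3843734117} = \frac{150902158451796607}{1370398837265776}$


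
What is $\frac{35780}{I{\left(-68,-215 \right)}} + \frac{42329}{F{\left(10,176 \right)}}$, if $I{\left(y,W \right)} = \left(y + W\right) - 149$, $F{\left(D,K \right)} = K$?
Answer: $\frac{749303}{4752} \approx 157.68$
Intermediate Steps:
$I{\left(y,W \right)} = -149 + W + y$ ($I{\left(y,W \right)} = \left(W + y\right) - 149 = -149 + W + y$)
$\frac{35780}{I{\left(-68,-215 \right)}} + \frac{42329}{F{\left(10,176 \right)}} = \frac{35780}{-149 - 215 - 68} + \frac{42329}{176} = \frac{35780}{-432} + 42329 \cdot \frac{1}{176} = 35780 \left(- \frac{1}{432}\right) + \frac{42329}{176} = - \frac{8945}{108} + \frac{42329}{176} = \frac{749303}{4752}$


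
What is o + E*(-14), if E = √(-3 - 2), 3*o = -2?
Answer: -⅔ - 14*I*√5 ≈ -0.66667 - 31.305*I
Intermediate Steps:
o = -⅔ (o = (⅓)*(-2) = -⅔ ≈ -0.66667)
E = I*√5 (E = √(-5) = I*√5 ≈ 2.2361*I)
o + E*(-14) = -⅔ + (I*√5)*(-14) = -⅔ - 14*I*√5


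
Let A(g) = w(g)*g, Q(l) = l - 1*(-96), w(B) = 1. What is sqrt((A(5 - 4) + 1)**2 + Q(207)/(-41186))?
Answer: 17*sqrt(23434834)/41186 ≈ 1.9982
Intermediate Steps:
Q(l) = 96 + l (Q(l) = l + 96 = 96 + l)
A(g) = g (A(g) = 1*g = g)
sqrt((A(5 - 4) + 1)**2 + Q(207)/(-41186)) = sqrt(((5 - 4) + 1)**2 + (96 + 207)/(-41186)) = sqrt((1 + 1)**2 + 303*(-1/41186)) = sqrt(2**2 - 303/41186) = sqrt(4 - 303/41186) = sqrt(164441/41186) = 17*sqrt(23434834)/41186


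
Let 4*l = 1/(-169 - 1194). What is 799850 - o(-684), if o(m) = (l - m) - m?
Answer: 4353323865/5452 ≈ 7.9848e+5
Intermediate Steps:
l = -1/5452 (l = 1/(4*(-169 - 1194)) = (1/4)/(-1363) = (1/4)*(-1/1363) = -1/5452 ≈ -0.00018342)
o(m) = -1/5452 - 2*m (o(m) = (-1/5452 - m) - m = -1/5452 - 2*m)
799850 - o(-684) = 799850 - (-1/5452 - 2*(-684)) = 799850 - (-1/5452 + 1368) = 799850 - 1*7458335/5452 = 799850 - 7458335/5452 = 4353323865/5452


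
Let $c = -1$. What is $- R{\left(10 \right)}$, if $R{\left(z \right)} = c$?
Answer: $1$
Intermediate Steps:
$R{\left(z \right)} = -1$
$- R{\left(10 \right)} = \left(-1\right) \left(-1\right) = 1$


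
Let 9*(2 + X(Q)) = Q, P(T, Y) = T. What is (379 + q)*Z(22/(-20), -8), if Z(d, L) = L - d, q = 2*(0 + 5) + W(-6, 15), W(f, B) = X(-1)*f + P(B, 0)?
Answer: -2875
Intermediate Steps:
X(Q) = -2 + Q/9
W(f, B) = B - 19*f/9 (W(f, B) = (-2 + (1/9)*(-1))*f + B = (-2 - 1/9)*f + B = -19*f/9 + B = B - 19*f/9)
q = 113/3 (q = 2*(0 + 5) + (15 - 19/9*(-6)) = 2*5 + (15 + 38/3) = 10 + 83/3 = 113/3 ≈ 37.667)
(379 + q)*Z(22/(-20), -8) = (379 + 113/3)*(-8 - 22/(-20)) = 1250*(-8 - 22*(-1)/20)/3 = 1250*(-8 - 1*(-11/10))/3 = 1250*(-8 + 11/10)/3 = (1250/3)*(-69/10) = -2875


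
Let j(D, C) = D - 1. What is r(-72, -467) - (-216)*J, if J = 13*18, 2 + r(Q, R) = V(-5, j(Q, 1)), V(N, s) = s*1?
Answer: 50469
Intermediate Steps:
j(D, C) = -1 + D
V(N, s) = s
r(Q, R) = -3 + Q (r(Q, R) = -2 + (-1 + Q) = -3 + Q)
J = 234
r(-72, -467) - (-216)*J = (-3 - 72) - (-216)*234 = -75 - 1*(-50544) = -75 + 50544 = 50469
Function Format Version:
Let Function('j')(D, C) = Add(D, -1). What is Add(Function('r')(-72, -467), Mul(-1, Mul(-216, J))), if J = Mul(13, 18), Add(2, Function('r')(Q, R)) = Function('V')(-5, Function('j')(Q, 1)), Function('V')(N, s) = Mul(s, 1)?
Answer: 50469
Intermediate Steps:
Function('j')(D, C) = Add(-1, D)
Function('V')(N, s) = s
Function('r')(Q, R) = Add(-3, Q) (Function('r')(Q, R) = Add(-2, Add(-1, Q)) = Add(-3, Q))
J = 234
Add(Function('r')(-72, -467), Mul(-1, Mul(-216, J))) = Add(Add(-3, -72), Mul(-1, Mul(-216, 234))) = Add(-75, Mul(-1, -50544)) = Add(-75, 50544) = 50469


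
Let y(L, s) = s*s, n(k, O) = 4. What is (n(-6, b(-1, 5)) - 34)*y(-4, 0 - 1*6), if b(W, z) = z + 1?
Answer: -1080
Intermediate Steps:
b(W, z) = 1 + z
y(L, s) = s²
(n(-6, b(-1, 5)) - 34)*y(-4, 0 - 1*6) = (4 - 34)*(0 - 1*6)² = -30*(0 - 6)² = -30*(-6)² = -30*36 = -1080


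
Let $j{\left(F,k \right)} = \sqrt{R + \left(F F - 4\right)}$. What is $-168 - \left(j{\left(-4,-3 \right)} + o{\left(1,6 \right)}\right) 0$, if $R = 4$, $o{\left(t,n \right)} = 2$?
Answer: $-168$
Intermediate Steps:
$j{\left(F,k \right)} = \sqrt{F^{2}}$ ($j{\left(F,k \right)} = \sqrt{4 + \left(F F - 4\right)} = \sqrt{4 + \left(F^{2} - 4\right)} = \sqrt{4 + \left(-4 + F^{2}\right)} = \sqrt{F^{2}}$)
$-168 - \left(j{\left(-4,-3 \right)} + o{\left(1,6 \right)}\right) 0 = -168 - \left(\sqrt{\left(-4\right)^{2}} + 2\right) 0 = -168 - \left(\sqrt{16} + 2\right) 0 = -168 - \left(4 + 2\right) 0 = -168 - 6 \cdot 0 = -168 - 0 = -168 + 0 = -168$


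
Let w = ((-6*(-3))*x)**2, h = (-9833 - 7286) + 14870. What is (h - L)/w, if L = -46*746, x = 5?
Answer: 3563/900 ≈ 3.9589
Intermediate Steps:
L = -34316
h = -2249 (h = -17119 + 14870 = -2249)
w = 8100 (w = (-6*(-3)*5)**2 = (18*5)**2 = 90**2 = 8100)
(h - L)/w = (-2249 - 1*(-34316))/8100 = (-2249 + 34316)*(1/8100) = 32067*(1/8100) = 3563/900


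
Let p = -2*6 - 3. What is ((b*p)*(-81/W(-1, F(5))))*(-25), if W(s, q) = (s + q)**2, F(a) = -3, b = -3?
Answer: 91125/16 ≈ 5695.3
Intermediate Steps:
W(s, q) = (q + s)**2
p = -15 (p = -12 - 3 = -15)
((b*p)*(-81/W(-1, F(5))))*(-25) = ((-3*(-15))*(-81/(-3 - 1)**2))*(-25) = (45*(-81/((-4)**2)))*(-25) = (45*(-81/16))*(-25) = -3645/16*(-25) = 91125/16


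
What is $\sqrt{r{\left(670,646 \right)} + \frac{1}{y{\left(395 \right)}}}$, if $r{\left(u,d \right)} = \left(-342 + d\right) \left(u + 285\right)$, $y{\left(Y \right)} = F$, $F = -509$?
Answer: $\frac{\sqrt{75216395411}}{509} \approx 538.81$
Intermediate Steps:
$y{\left(Y \right)} = -509$
$r{\left(u,d \right)} = \left(-342 + d\right) \left(285 + u\right)$
$\sqrt{r{\left(670,646 \right)} + \frac{1}{y{\left(395 \right)}}} = \sqrt{\left(-97470 - 229140 + 285 \cdot 646 + 646 \cdot 670\right) + \frac{1}{-509}} = \sqrt{\left(-97470 - 229140 + 184110 + 432820\right) - \frac{1}{509}} = \sqrt{290320 - \frac{1}{509}} = \sqrt{\frac{147772879}{509}} = \frac{\sqrt{75216395411}}{509}$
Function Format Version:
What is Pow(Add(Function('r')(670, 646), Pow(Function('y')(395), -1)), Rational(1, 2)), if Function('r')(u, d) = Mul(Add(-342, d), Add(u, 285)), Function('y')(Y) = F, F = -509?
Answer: Mul(Rational(1, 509), Pow(75216395411, Rational(1, 2))) ≈ 538.81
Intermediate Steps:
Function('y')(Y) = -509
Function('r')(u, d) = Mul(Add(-342, d), Add(285, u))
Pow(Add(Function('r')(670, 646), Pow(Function('y')(395), -1)), Rational(1, 2)) = Pow(Add(Add(-97470, Mul(-342, 670), Mul(285, 646), Mul(646, 670)), Pow(-509, -1)), Rational(1, 2)) = Pow(Add(Add(-97470, -229140, 184110, 432820), Rational(-1, 509)), Rational(1, 2)) = Pow(Add(290320, Rational(-1, 509)), Rational(1, 2)) = Pow(Rational(147772879, 509), Rational(1, 2)) = Mul(Rational(1, 509), Pow(75216395411, Rational(1, 2)))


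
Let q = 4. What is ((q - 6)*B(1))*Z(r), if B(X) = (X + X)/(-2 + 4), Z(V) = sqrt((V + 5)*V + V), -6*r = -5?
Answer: -sqrt(205)/3 ≈ -4.7726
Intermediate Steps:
r = 5/6 (r = -1/6*(-5) = 5/6 ≈ 0.83333)
Z(V) = sqrt(V + V*(5 + V)) (Z(V) = sqrt((5 + V)*V + V) = sqrt(V*(5 + V) + V) = sqrt(V + V*(5 + V)))
B(X) = X (B(X) = (2*X)/2 = (2*X)*(1/2) = X)
((q - 6)*B(1))*Z(r) = ((4 - 6)*1)*sqrt(5*(6 + 5/6)/6) = (-2*1)*sqrt((5/6)*(41/6)) = -sqrt(205)/3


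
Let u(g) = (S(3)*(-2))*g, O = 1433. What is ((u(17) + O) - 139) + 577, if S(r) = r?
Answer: 1769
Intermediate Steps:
u(g) = -6*g (u(g) = (3*(-2))*g = -6*g)
((u(17) + O) - 139) + 577 = ((-6*17 + 1433) - 139) + 577 = ((-102 + 1433) - 139) + 577 = (1331 - 139) + 577 = 1192 + 577 = 1769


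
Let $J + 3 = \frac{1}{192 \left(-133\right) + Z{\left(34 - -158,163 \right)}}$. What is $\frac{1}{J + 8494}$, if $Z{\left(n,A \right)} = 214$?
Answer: $\frac{25322}{215009101} \approx 0.00011777$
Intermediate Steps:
$J = - \frac{75967}{25322}$ ($J = -3 + \frac{1}{192 \left(-133\right) + 214} = -3 + \frac{1}{-25536 + 214} = -3 + \frac{1}{-25322} = -3 - \frac{1}{25322} = - \frac{75967}{25322} \approx -3.0$)
$\frac{1}{J + 8494} = \frac{1}{- \frac{75967}{25322} + 8494} = \frac{1}{\frac{215009101}{25322}} = \frac{25322}{215009101}$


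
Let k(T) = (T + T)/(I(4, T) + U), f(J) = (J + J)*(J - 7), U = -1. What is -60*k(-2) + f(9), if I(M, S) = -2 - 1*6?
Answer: 28/3 ≈ 9.3333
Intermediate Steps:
I(M, S) = -8 (I(M, S) = -2 - 6 = -8)
f(J) = 2*J*(-7 + J) (f(J) = (2*J)*(-7 + J) = 2*J*(-7 + J))
k(T) = -2*T/9 (k(T) = (T + T)/(-8 - 1) = (2*T)/(-9) = (2*T)*(-⅑) = -2*T/9)
-60*k(-2) + f(9) = -(-40)*(-2)/3 + 2*9*(-7 + 9) = -60*4/9 + 2*9*2 = -80/3 + 36 = 28/3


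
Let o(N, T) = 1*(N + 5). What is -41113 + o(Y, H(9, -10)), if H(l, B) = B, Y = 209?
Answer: -40899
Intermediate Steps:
o(N, T) = 5 + N (o(N, T) = 1*(5 + N) = 5 + N)
-41113 + o(Y, H(9, -10)) = -41113 + (5 + 209) = -41113 + 214 = -40899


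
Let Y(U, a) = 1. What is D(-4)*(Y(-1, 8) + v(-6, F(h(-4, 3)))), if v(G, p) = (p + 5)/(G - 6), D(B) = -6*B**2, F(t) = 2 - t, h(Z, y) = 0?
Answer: -40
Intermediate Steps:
v(G, p) = (5 + p)/(-6 + G)
D(-4)*(Y(-1, 8) + v(-6, F(h(-4, 3)))) = (-6*(-4)**2)*(1 + (5 + (2 - 1*0))/(-6 - 6)) = (-6*16)*(1 + (5 + (2 + 0))/(-12)) = -96*(1 - (5 + 2)/12) = -96*(1 - 1/12*7) = -96*(1 - 7/12) = -96*5/12 = -40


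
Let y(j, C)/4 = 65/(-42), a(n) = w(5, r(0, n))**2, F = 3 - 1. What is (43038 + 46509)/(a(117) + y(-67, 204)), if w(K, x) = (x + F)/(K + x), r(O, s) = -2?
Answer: -1880487/130 ≈ -14465.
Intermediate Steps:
F = 2
w(K, x) = (2 + x)/(K + x) (w(K, x) = (x + 2)/(K + x) = (2 + x)/(K + x))
a(n) = 0 (a(n) = ((2 - 2)/(5 - 2))**2 = (0/3)**2 = ((1/3)*0)**2 = 0**2 = 0)
y(j, C) = -130/21 (y(j, C) = 4*(65/(-42)) = 4*(65*(-1/42)) = 4*(-65/42) = -130/21)
(43038 + 46509)/(a(117) + y(-67, 204)) = (43038 + 46509)/(0 - 130/21) = 89547/(-130/21) = 89547*(-21/130) = -1880487/130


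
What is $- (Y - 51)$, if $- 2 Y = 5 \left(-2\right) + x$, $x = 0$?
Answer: $46$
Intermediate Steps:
$Y = 5$ ($Y = - \frac{5 \left(-2\right) + 0}{2} = - \frac{-10 + 0}{2} = \left(- \frac{1}{2}\right) \left(-10\right) = 5$)
$- (Y - 51) = - (5 - 51) = \left(-1\right) \left(-46\right) = 46$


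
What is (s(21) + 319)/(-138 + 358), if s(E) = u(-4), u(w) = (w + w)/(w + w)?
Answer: 16/11 ≈ 1.4545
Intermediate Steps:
u(w) = 1 (u(w) = (2*w)/((2*w)) = (2*w)*(1/(2*w)) = 1)
s(E) = 1
(s(21) + 319)/(-138 + 358) = (1 + 319)/(-138 + 358) = 320/220 = 320*(1/220) = 16/11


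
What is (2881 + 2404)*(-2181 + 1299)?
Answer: -4661370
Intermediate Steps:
(2881 + 2404)*(-2181 + 1299) = 5285*(-882) = -4661370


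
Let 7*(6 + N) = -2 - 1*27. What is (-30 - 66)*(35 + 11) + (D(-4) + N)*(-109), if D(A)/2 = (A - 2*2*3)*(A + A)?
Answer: -218501/7 ≈ -31214.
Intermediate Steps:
N = -71/7 (N = -6 + (-2 - 1*27)/7 = -6 + (-2 - 27)/7 = -6 + (⅐)*(-29) = -6 - 29/7 = -71/7 ≈ -10.143)
D(A) = 4*A*(-12 + A) (D(A) = 2*((A - 2*2*3)*(A + A)) = 2*((A - 4*3)*(2*A)) = 2*((A - 12)*(2*A)) = 2*((-12 + A)*(2*A)) = 2*(2*A*(-12 + A)) = 4*A*(-12 + A))
(-30 - 66)*(35 + 11) + (D(-4) + N)*(-109) = (-30 - 66)*(35 + 11) + (4*(-4)*(-12 - 4) - 71/7)*(-109) = -96*46 + (4*(-4)*(-16) - 71/7)*(-109) = -4416 + (256 - 71/7)*(-109) = -4416 + (1721/7)*(-109) = -4416 - 187589/7 = -218501/7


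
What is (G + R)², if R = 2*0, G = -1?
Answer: 1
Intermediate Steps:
R = 0
(G + R)² = (-1 + 0)² = (-1)² = 1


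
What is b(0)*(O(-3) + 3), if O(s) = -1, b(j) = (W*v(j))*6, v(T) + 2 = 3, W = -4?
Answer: -48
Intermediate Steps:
v(T) = 1 (v(T) = -2 + 3 = 1)
b(j) = -24 (b(j) = -4*1*6 = -4*6 = -24)
b(0)*(O(-3) + 3) = -24*(-1 + 3) = -24*2 = -48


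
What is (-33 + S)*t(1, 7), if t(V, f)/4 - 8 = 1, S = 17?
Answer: -576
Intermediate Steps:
t(V, f) = 36 (t(V, f) = 32 + 4*1 = 32 + 4 = 36)
(-33 + S)*t(1, 7) = (-33 + 17)*36 = -16*36 = -576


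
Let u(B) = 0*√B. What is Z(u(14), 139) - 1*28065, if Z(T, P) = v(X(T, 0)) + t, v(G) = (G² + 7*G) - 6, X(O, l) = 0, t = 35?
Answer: -28036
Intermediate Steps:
v(G) = -6 + G² + 7*G
u(B) = 0
Z(T, P) = 29 (Z(T, P) = (-6 + 0² + 7*0) + 35 = (-6 + 0 + 0) + 35 = -6 + 35 = 29)
Z(u(14), 139) - 1*28065 = 29 - 1*28065 = 29 - 28065 = -28036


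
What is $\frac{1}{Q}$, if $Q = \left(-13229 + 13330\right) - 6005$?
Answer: $- \frac{1}{5904} \approx -0.00016938$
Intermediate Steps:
$Q = -5904$ ($Q = 101 - 6005 = -5904$)
$\frac{1}{Q} = \frac{1}{-5904} = - \frac{1}{5904}$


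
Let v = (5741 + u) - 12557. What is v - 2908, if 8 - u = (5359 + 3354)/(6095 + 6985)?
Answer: -127093993/13080 ≈ -9716.7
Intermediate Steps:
u = 95927/13080 (u = 8 - (5359 + 3354)/(6095 + 6985) = 8 - 8713/13080 = 95927/13080 ≈ 7.3339)
v = -89057353/13080 (v = (5741 + 95927/13080) - 12557 = 75188207/13080 - 12557 = -89057353/13080 ≈ -6808.7)
v - 2908 = -89057353/13080 - 2908 = -127093993/13080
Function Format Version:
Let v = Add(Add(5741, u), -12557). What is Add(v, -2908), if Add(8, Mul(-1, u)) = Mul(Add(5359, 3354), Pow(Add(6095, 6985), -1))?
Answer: Rational(-127093993, 13080) ≈ -9716.7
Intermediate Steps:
u = Rational(95927, 13080) (u = Add(8, Mul(-1, Mul(Add(5359, 3354), Pow(Add(6095, 6985), -1)))) = Add(8, Mul(-1, Mul(8713, Pow(13080, -1)))) = Add(8, Mul(-1, Mul(8713, Rational(1, 13080)))) = Add(8, Mul(-1, Rational(8713, 13080))) = Add(8, Rational(-8713, 13080)) = Rational(95927, 13080) ≈ 7.3339)
v = Rational(-89057353, 13080) (v = Add(Add(5741, Rational(95927, 13080)), -12557) = Add(Rational(75188207, 13080), -12557) = Rational(-89057353, 13080) ≈ -6808.7)
Add(v, -2908) = Add(Rational(-89057353, 13080), -2908) = Rational(-127093993, 13080)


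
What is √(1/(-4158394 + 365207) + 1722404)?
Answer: √24782409696534080289/3793187 ≈ 1312.4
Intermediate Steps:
√(1/(-4158394 + 365207) + 1722404) = √(1/(-3793187) + 1722404) = √(-1/3793187 + 1722404) = √(6533400461547/3793187) = √24782409696534080289/3793187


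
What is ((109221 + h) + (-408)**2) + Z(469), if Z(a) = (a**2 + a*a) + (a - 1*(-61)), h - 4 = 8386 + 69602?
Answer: 794129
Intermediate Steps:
h = 77992 (h = 4 + (8386 + 69602) = 4 + 77988 = 77992)
Z(a) = 61 + a + 2*a**2 (Z(a) = (a**2 + a**2) + (a + 61) = 2*a**2 + (61 + a) = 61 + a + 2*a**2)
((109221 + h) + (-408)**2) + Z(469) = ((109221 + 77992) + (-408)**2) + (61 + 469 + 2*469**2) = (187213 + 166464) + (61 + 469 + 2*219961) = 353677 + (61 + 469 + 439922) = 353677 + 440452 = 794129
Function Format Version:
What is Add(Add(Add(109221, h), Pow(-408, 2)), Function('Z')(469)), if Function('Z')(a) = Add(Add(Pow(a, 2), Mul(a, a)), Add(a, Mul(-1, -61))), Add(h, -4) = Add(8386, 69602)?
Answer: 794129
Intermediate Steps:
h = 77992 (h = Add(4, Add(8386, 69602)) = Add(4, 77988) = 77992)
Function('Z')(a) = Add(61, a, Mul(2, Pow(a, 2))) (Function('Z')(a) = Add(Add(Pow(a, 2), Pow(a, 2)), Add(a, 61)) = Add(Mul(2, Pow(a, 2)), Add(61, a)) = Add(61, a, Mul(2, Pow(a, 2))))
Add(Add(Add(109221, h), Pow(-408, 2)), Function('Z')(469)) = Add(Add(Add(109221, 77992), Pow(-408, 2)), Add(61, 469, Mul(2, Pow(469, 2)))) = Add(Add(187213, 166464), Add(61, 469, Mul(2, 219961))) = Add(353677, Add(61, 469, 439922)) = Add(353677, 440452) = 794129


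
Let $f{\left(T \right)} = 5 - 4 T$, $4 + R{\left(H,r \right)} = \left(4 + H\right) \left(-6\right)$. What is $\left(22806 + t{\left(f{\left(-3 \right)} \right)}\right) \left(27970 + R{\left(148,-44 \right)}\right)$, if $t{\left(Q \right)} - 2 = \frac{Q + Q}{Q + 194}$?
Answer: $\frac{130197970188}{211} \approx 6.1705 \cdot 10^{8}$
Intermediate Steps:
$R{\left(H,r \right)} = -28 - 6 H$ ($R{\left(H,r \right)} = -4 + \left(4 + H\right) \left(-6\right) = -4 - \left(24 + 6 H\right) = -28 - 6 H$)
$t{\left(Q \right)} = 2 + \frac{2 Q}{194 + Q}$ ($t{\left(Q \right)} = 2 + \frac{Q + Q}{Q + 194} = 2 + \frac{2 Q}{194 + Q}$)
$\left(22806 + t{\left(f{\left(-3 \right)} \right)}\right) \left(27970 + R{\left(148,-44 \right)}\right) = \left(22806 + \frac{4 \left(97 + \left(5 - -12\right)\right)}{194 + \left(5 - -12\right)}\right) \left(27970 - 916\right) = \left(22806 + \frac{4 \left(97 + \left(5 + 12\right)\right)}{194 + \left(5 + 12\right)}\right) \left(27970 - 916\right) = \left(22806 + \frac{4 \left(97 + 17\right)}{194 + 17}\right) \left(27970 - 916\right) = \left(22806 + 4 \cdot \frac{1}{211} \cdot 114\right) 27054 = \left(22806 + \frac{456}{211}\right) 27054 = \frac{4812522}{211} \cdot 27054 = \frac{130197970188}{211}$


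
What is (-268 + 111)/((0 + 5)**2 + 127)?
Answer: -157/152 ≈ -1.0329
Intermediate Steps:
(-268 + 111)/((0 + 5)**2 + 127) = -157/(5**2 + 127) = -157/(25 + 127) = -157/152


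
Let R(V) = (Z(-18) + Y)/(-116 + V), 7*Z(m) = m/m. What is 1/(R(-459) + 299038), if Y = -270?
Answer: 4025/1203629839 ≈ 3.3441e-6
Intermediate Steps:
Z(m) = ⅐ (Z(m) = (m/m)/7 = (⅐)*1 = ⅐)
R(V) = -1889/(7*(-116 + V)) (R(V) = (⅐ - 270)/(-116 + V) = -1889/(7*(-116 + V)))
1/(R(-459) + 299038) = 1/(-1889/(-812 + 7*(-459)) + 299038) = 1/(-1889/(-812 - 3213) + 299038) = 1/(-1889/(-4025) + 299038) = 1/(-1889*(-1/4025) + 299038) = 1/(1889/4025 + 299038) = 1/(1203629839/4025) = 4025/1203629839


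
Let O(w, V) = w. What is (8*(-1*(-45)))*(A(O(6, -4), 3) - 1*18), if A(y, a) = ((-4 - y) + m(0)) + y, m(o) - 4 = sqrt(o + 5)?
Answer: -6480 + 360*sqrt(5) ≈ -5675.0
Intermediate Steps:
m(o) = 4 + sqrt(5 + o) (m(o) = 4 + sqrt(o + 5) = 4 + sqrt(5 + o))
A(y, a) = sqrt(5) (A(y, a) = ((-4 - y) + (4 + sqrt(5 + 0))) + y = ((-4 - y) + (4 + sqrt(5))) + y = (sqrt(5) - y) + y = sqrt(5))
(8*(-1*(-45)))*(A(O(6, -4), 3) - 1*18) = (8*(-1*(-45)))*(sqrt(5) - 1*18) = (8*45)*(sqrt(5) - 18) = 360*(-18 + sqrt(5)) = -6480 + 360*sqrt(5)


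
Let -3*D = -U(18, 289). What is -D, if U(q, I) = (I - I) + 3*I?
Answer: -289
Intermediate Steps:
U(q, I) = 3*I (U(q, I) = 0 + 3*I = 3*I)
D = 289 (D = -(-1)*3*289/3 = -(-1)*867/3 = -⅓*(-867) = 289)
-D = -1*289 = -289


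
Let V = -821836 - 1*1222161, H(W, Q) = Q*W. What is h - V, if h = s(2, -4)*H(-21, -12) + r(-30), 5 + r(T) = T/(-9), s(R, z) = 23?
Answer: 6149374/3 ≈ 2.0498e+6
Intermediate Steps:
r(T) = -5 - T/9 (r(T) = -5 + T/(-9) = -5 + T*(-⅑) = -5 - T/9)
V = -2043997 (V = -821836 - 1222161 = -2043997)
h = 17383/3 (h = 23*(-12*(-21)) + (-5 - ⅑*(-30)) = 23*252 + (-5 + 10/3) = 5796 - 5/3 = 17383/3 ≈ 5794.3)
h - V = 17383/3 - 1*(-2043997) = 17383/3 + 2043997 = 6149374/3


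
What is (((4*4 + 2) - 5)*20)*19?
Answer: 4940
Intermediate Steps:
(((4*4 + 2) - 5)*20)*19 = (((16 + 2) - 5)*20)*19 = ((18 - 5)*20)*19 = (13*20)*19 = 260*19 = 4940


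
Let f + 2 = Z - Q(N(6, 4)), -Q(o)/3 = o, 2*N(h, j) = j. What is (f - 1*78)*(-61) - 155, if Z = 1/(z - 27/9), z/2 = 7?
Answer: 47888/11 ≈ 4353.5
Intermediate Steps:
z = 14 (z = 2*7 = 14)
N(h, j) = j/2
Z = 1/11 (Z = 1/(14 - 27/9) = 1/(14 - 27*⅑) = 1/(14 - 3) = 1/11 ≈ 0.090909)
Q(o) = -3*o
f = 45/11 (f = -2 + (1/11 - (-3)*(½)*4) = -2 + (1/11 - (-3)*2) = -2 + (1/11 - 1*(-6)) = -2 + (1/11 + 6) = -2 + 67/11 = 45/11 ≈ 4.0909)
(f - 1*78)*(-61) - 155 = (45/11 - 1*78)*(-61) - 155 = (45/11 - 78)*(-61) - 155 = -813/11*(-61) - 155 = 49593/11 - 155 = 47888/11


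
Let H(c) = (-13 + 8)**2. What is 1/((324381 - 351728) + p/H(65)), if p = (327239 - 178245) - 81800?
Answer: -25/616481 ≈ -4.0553e-5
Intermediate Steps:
H(c) = 25 (H(c) = (-5)**2 = 25)
p = 67194 (p = 148994 - 81800 = 67194)
1/((324381 - 351728) + p/H(65)) = 1/((324381 - 351728) + 67194/25) = 1/(-27347 + 67194*(1/25)) = 1/(-27347 + 67194/25) = 1/(-616481/25) = -25/616481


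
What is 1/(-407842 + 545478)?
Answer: 1/137636 ≈ 7.2655e-6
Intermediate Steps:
1/(-407842 + 545478) = 1/137636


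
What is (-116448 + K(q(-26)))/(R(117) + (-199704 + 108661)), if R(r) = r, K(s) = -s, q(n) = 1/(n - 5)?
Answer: 3609887/2818706 ≈ 1.2807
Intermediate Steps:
q(n) = 1/(-5 + n)
(-116448 + K(q(-26)))/(R(117) + (-199704 + 108661)) = (-116448 - 1/(-5 - 26))/(117 + (-199704 + 108661)) = (-116448 - 1/(-31))/(117 - 91043) = (-116448 - 1*(-1/31))/(-90926) = (-116448 + 1/31)*(-1/90926) = -3609887/31*(-1/90926) = 3609887/2818706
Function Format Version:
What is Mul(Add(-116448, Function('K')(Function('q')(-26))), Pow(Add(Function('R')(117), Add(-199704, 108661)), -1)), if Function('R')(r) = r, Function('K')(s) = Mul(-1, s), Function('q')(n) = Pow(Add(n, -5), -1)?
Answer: Rational(3609887, 2818706) ≈ 1.2807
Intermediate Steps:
Function('q')(n) = Pow(Add(-5, n), -1)
Mul(Add(-116448, Function('K')(Function('q')(-26))), Pow(Add(Function('R')(117), Add(-199704, 108661)), -1)) = Mul(Add(-116448, Mul(-1, Pow(Add(-5, -26), -1))), Pow(Add(117, Add(-199704, 108661)), -1)) = Mul(Add(-116448, Mul(-1, Pow(-31, -1))), Pow(Add(117, -91043), -1)) = Mul(Add(-116448, Mul(-1, Rational(-1, 31))), Pow(-90926, -1)) = Mul(Add(-116448, Rational(1, 31)), Rational(-1, 90926)) = Mul(Rational(-3609887, 31), Rational(-1, 90926)) = Rational(3609887, 2818706)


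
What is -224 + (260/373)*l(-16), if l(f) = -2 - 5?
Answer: -85372/373 ≈ -228.88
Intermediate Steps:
l(f) = -7
-224 + (260/373)*l(-16) = -224 + (260/373)*(-7) = -224 - 1820/373 = -85372/373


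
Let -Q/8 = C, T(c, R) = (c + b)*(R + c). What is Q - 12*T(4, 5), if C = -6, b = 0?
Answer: -384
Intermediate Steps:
T(c, R) = c*(R + c) (T(c, R) = (c + 0)*(R + c) = c*(R + c))
Q = 48 (Q = -8*(-6) = 48)
Q - 12*T(4, 5) = 48 - 48*(5 + 4) = 48 - 48*9 = 48 - 12*36 = 48 - 432 = -384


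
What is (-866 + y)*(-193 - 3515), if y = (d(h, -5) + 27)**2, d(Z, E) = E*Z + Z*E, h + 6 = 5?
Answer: -1865124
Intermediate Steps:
h = -1 (h = -6 + 5 = -1)
d(Z, E) = 2*E*Z (d(Z, E) = E*Z + E*Z = 2*E*Z)
y = 1369 (y = (2*(-5)*(-1) + 27)**2 = (10 + 27)**2 = 37**2 = 1369)
(-866 + y)*(-193 - 3515) = (-866 + 1369)*(-193 - 3515) = 503*(-3708) = -1865124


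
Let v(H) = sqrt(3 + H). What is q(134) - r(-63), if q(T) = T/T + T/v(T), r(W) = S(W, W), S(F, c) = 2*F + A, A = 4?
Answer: 123 + 134*sqrt(137)/137 ≈ 134.45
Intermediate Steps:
S(F, c) = 4 + 2*F (S(F, c) = 2*F + 4 = 4 + 2*F)
r(W) = 4 + 2*W
q(T) = 1 + T/sqrt(3 + T) (q(T) = T/T + T/(sqrt(3 + T)) = 1 + T/sqrt(3 + T))
q(134) - r(-63) = (1 + 134/sqrt(3 + 134)) - (4 + 2*(-63)) = (1 + 134/sqrt(137)) - (4 - 126) = (1 + 134*(sqrt(137)/137)) - 1*(-122) = (1 + 134*sqrt(137)/137) + 122 = 123 + 134*sqrt(137)/137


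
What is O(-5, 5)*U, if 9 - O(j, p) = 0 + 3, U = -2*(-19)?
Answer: 228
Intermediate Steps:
U = 38
O(j, p) = 6 (O(j, p) = 9 - (0 + 3) = 9 - 1*3 = 9 - 3 = 6)
O(-5, 5)*U = 6*38 = 228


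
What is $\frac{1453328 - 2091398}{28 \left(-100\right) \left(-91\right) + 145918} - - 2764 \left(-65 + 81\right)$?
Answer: $\frac{8860357381}{200359} \approx 44222.0$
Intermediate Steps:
$\frac{1453328 - 2091398}{28 \left(-100\right) \left(-91\right) + 145918} - - 2764 \left(-65 + 81\right) = - \frac{638070}{\left(-2800\right) \left(-91\right) + 145918} - \left(-2764\right) 16 = - \frac{638070}{254800 + 145918} - -44224 = - \frac{638070}{400718} + 44224 = \left(-638070\right) \frac{1}{400718} + 44224 = - \frac{319035}{200359} + 44224 = \frac{8860357381}{200359}$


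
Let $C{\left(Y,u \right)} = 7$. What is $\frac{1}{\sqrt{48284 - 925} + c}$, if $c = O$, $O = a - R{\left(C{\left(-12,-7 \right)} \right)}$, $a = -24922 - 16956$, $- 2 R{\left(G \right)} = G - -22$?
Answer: $- \frac{167454}{7010021093} - \frac{4 \sqrt{47359}}{7010021093} \approx -2.4012 \cdot 10^{-5}$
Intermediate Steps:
$R{\left(G \right)} = -11 - \frac{G}{2}$ ($R{\left(G \right)} = - \frac{G - -22}{2} = - \frac{G + 22}{2} = - \frac{22 + G}{2} = -11 - \frac{G}{2}$)
$a = -41878$ ($a = -24922 - 16956 = -41878$)
$O = - \frac{83727}{2}$ ($O = -41878 - \left(-11 - \frac{7}{2}\right) = -41878 - - \frac{29}{2} = -41878 + \frac{29}{2} = - \frac{83727}{2} \approx -41864.0$)
$c = - \frac{83727}{2} \approx -41864.0$
$\frac{1}{\sqrt{48284 - 925} + c} = \frac{1}{\sqrt{48284 - 925} - \frac{83727}{2}} = \frac{1}{\sqrt{47359} - \frac{83727}{2}} = \frac{1}{- \frac{83727}{2} + \sqrt{47359}}$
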